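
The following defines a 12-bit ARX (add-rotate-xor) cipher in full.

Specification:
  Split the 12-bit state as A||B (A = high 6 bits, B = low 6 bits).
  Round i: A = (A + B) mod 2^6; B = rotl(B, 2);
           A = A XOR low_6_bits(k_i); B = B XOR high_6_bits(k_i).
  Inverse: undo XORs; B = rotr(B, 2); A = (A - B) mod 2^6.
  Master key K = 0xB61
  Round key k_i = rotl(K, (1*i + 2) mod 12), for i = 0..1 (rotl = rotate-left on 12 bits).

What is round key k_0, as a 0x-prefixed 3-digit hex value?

K = 0xB61
k_0 = rotl(K, (1*0+2) mod 12) = rotl(K, 2) = 0xD86

0xD86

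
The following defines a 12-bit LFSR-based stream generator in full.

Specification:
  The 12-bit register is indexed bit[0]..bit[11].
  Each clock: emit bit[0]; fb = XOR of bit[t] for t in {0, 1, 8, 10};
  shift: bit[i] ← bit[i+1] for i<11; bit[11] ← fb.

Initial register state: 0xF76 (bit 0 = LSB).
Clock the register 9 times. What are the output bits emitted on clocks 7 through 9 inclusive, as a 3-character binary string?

reg_0 = 0xF76
clock 1: out=0, reg = 0xFBB
clock 2: out=1, reg = 0x7DD
clock 3: out=1, reg = 0xBEE
clock 4: out=0, reg = 0x5F7
clock 5: out=1, reg = 0x2FB
clock 6: out=1, reg = 0x17D
clock 7: out=1, reg = 0x0BE
clock 8: out=0, reg = 0x85F
clock 9: out=1, reg = 0x42F

101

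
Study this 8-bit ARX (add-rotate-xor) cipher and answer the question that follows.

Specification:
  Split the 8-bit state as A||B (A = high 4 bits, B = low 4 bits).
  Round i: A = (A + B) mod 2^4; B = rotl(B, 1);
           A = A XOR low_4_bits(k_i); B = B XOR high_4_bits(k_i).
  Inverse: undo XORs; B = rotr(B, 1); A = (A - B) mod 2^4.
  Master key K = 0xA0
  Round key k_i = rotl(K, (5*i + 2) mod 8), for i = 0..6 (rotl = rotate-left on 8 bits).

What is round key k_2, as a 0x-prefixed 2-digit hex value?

K = 0xA0
k_0 = rotl(K, (5*0+2) mod 8) = rotl(K, 2) = 0x82
k_1 = rotl(K, (5*1+2) mod 8) = rotl(K, 7) = 0x50
k_2 = rotl(K, (5*2+2) mod 8) = rotl(K, 4) = 0x0A

0x0A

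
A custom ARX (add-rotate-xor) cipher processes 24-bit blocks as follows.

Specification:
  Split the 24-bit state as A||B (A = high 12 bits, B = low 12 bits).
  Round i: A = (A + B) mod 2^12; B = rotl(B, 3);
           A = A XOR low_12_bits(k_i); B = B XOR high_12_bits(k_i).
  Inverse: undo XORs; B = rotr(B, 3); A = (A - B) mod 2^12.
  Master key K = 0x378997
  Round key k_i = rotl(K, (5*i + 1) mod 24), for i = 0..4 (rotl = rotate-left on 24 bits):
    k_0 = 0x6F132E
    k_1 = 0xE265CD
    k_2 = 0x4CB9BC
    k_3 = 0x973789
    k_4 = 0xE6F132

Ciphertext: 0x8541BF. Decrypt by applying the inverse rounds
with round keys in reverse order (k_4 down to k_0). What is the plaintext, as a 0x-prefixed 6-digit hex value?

0x6B65B5

s_0 = ciphertext = 0x8541BF
s_1 = InvRound(s_0, k_4) = 0x76C1FA
s_2 = InvRound(s_1, k_3) = 0xDD4311
s_3 = InvRound(s_2, k_2) = 0xF6D4FB
s_4 = InvRound(s_3, k_1) = 0xF45B5B
s_5 = InvRound(s_4, k_0) = 0x6B65B5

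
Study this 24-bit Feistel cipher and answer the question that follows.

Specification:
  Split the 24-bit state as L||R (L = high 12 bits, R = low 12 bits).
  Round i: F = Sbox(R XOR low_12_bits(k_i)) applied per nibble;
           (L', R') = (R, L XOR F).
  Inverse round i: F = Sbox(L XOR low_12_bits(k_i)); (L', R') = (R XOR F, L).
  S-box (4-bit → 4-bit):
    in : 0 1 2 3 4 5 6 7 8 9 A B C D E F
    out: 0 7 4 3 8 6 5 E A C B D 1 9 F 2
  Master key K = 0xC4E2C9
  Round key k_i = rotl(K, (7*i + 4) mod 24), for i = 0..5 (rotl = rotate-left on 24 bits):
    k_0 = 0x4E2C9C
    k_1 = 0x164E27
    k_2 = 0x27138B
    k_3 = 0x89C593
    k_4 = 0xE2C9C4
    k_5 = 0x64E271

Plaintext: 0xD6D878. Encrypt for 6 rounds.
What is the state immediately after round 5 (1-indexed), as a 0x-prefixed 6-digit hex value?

s_0 = plaintext = 0xD6D878
s_1 = Round(s_0, k_0) = 0x878595
s_2 = Round(s_1, k_1) = 0x5955AC
s_3 = Round(s_2, k_2) = 0x5AC0DB
s_4 = Round(s_3, k_3) = 0x0DB326
s_5 = Round(s_4, k_4) = 0x326B2F
s_6 = Round(s_5, k_5) = 0xB2FF49

0x326B2F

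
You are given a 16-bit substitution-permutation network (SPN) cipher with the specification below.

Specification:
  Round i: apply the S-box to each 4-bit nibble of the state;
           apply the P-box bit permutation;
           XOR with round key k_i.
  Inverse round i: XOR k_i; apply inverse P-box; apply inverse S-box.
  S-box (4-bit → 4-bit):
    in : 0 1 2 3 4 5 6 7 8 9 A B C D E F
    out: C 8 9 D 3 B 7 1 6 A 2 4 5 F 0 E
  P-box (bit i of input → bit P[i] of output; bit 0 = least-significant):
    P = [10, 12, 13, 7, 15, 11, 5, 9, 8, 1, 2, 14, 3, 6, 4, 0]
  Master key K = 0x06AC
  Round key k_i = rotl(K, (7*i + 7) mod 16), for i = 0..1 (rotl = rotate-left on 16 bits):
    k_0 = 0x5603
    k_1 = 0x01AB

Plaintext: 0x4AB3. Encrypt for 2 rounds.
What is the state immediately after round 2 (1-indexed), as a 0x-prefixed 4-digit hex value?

0x5023

s_0 = plaintext = 0x4AB3
s_1 = Round(s_0, k_0) = 0x72E9
s_2 = Round(s_1, k_1) = 0x5023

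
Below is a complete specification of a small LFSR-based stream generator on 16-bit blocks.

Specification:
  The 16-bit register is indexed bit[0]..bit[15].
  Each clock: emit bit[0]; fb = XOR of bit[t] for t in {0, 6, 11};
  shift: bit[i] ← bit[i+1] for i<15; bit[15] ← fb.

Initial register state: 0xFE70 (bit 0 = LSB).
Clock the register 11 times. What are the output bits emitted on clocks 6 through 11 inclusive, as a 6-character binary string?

reg_0 = 0xFE70
clock 1: out=0, reg = 0x7F38
clock 2: out=0, reg = 0xBF9C
clock 3: out=0, reg = 0xDFCE
clock 4: out=0, reg = 0x6FE7
clock 5: out=1, reg = 0xB7F3
clock 6: out=1, reg = 0x5BF9
clock 7: out=1, reg = 0xADFC
clock 8: out=0, reg = 0x56FE
clock 9: out=0, reg = 0xAB7F
clock 10: out=1, reg = 0xD5BF
clock 11: out=1, reg = 0xEADF

110011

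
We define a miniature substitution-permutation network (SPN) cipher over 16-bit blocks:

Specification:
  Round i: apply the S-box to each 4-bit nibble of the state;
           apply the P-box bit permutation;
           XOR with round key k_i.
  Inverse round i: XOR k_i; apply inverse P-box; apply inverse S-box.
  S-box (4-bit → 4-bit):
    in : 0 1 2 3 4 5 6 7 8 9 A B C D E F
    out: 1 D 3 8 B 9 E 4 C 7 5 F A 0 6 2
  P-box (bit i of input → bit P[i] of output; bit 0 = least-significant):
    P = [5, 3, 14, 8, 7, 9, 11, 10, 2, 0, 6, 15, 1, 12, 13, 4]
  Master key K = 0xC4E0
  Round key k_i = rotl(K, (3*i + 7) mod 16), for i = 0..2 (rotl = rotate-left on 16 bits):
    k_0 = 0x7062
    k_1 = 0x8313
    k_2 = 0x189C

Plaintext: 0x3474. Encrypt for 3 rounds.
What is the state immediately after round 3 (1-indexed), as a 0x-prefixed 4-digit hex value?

s_0 = plaintext = 0x3474
s_1 = Round(s_0, k_0) = 0xF95F
s_2 = Round(s_1, k_1) = 0x97DE
s_3 = Round(s_2, k_2) = 0x68D6

0x68D6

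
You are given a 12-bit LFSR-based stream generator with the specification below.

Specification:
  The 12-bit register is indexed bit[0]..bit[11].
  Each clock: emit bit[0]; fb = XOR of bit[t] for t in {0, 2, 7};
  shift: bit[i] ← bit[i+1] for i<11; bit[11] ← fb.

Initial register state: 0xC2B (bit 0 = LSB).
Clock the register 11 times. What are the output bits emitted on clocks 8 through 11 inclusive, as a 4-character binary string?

reg_0 = 0xC2B
clock 1: out=1, reg = 0xE15
clock 2: out=1, reg = 0x70A
clock 3: out=0, reg = 0x385
clock 4: out=1, reg = 0x9C2
clock 5: out=0, reg = 0xCE1
clock 6: out=1, reg = 0x670
clock 7: out=0, reg = 0x338
clock 8: out=0, reg = 0x19C
clock 9: out=0, reg = 0x0CE
clock 10: out=0, reg = 0x067
clock 11: out=1, reg = 0x033

0001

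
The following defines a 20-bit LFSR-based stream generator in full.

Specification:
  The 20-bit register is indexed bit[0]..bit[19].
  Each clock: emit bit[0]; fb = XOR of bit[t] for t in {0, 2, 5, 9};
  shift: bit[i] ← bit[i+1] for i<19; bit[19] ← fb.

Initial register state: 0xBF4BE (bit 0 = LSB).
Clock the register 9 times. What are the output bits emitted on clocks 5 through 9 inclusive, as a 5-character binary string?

reg_0 = 0xBF4BE
clock 1: out=0, reg = 0x5FA5F
clock 2: out=1, reg = 0xAFD2F
clock 3: out=1, reg = 0xD7E97
clock 4: out=1, reg = 0xEBF4B
clock 5: out=1, reg = 0x75FA5
clock 6: out=1, reg = 0x3AFD2
clock 7: out=0, reg = 0x9D7E9
clock 8: out=1, reg = 0xCEBF4
clock 9: out=0, reg = 0xE75FA

11010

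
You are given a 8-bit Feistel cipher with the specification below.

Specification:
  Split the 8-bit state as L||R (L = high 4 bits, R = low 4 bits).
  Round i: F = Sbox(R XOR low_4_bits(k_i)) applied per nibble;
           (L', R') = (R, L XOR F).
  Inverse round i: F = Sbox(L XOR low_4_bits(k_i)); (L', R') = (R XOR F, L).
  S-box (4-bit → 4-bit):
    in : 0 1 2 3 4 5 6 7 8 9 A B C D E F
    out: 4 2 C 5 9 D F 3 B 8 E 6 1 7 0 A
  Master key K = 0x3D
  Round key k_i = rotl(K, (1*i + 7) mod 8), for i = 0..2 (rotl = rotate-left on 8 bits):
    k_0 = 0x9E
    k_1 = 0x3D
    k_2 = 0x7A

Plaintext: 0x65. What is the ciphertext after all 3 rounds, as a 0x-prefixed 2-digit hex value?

s_0 = plaintext = 0x65
s_1 = Round(s_0, k_0) = 0x50
s_2 = Round(s_1, k_1) = 0x02
s_3 = Round(s_2, k_2) = 0x2B

0x2B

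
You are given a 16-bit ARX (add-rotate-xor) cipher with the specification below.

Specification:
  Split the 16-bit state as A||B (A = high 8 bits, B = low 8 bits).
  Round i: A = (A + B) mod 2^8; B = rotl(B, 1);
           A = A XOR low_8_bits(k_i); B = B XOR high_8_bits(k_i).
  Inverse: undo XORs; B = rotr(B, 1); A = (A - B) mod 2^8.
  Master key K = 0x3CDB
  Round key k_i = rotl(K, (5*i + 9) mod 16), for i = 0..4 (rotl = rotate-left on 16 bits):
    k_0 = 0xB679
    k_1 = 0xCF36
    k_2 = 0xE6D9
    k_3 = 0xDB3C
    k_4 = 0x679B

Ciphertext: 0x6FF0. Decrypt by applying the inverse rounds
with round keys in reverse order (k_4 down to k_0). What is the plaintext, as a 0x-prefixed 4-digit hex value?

s_0 = ciphertext = 0x6FF0
s_1 = InvRound(s_0, k_4) = 0x29CB
s_2 = InvRound(s_1, k_3) = 0x0D08
s_3 = InvRound(s_2, k_2) = 0x5D77
s_4 = InvRound(s_3, k_1) = 0x0F5C
s_5 = InvRound(s_4, k_0) = 0x0175

0x0175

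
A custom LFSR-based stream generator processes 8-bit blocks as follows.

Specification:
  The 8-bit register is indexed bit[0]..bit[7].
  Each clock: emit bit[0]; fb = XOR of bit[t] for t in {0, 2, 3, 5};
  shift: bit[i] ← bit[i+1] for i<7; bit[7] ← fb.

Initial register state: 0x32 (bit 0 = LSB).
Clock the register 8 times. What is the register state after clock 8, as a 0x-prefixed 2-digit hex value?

0xD1

reg_0 = 0x32
clock 1: out=0, reg = 0x99
clock 2: out=1, reg = 0x4C
clock 3: out=0, reg = 0x26
clock 4: out=0, reg = 0x13
clock 5: out=1, reg = 0x89
clock 6: out=1, reg = 0x44
clock 7: out=0, reg = 0xA2
clock 8: out=0, reg = 0xD1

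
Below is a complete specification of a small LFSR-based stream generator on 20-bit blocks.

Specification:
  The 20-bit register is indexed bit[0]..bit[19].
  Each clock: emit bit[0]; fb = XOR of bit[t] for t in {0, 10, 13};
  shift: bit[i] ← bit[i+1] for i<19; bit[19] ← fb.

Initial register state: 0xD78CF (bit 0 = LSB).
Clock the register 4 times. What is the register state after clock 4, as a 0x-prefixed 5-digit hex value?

reg_0 = 0xD78CF
clock 1: out=1, reg = 0x6BC67
clock 2: out=1, reg = 0xB5E33
clock 3: out=1, reg = 0x5AF19
clock 4: out=1, reg = 0xAD78C

0xAD78C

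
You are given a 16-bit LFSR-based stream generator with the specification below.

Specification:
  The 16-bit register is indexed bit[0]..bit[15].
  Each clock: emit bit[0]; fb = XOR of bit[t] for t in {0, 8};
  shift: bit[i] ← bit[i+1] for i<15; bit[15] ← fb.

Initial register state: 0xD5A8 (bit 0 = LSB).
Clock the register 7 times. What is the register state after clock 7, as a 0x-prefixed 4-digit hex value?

0xFBAB

reg_0 = 0xD5A8
clock 1: out=0, reg = 0xEAD4
clock 2: out=0, reg = 0x756A
clock 3: out=0, reg = 0xBAB5
clock 4: out=1, reg = 0xDD5A
clock 5: out=0, reg = 0xEEAD
clock 6: out=1, reg = 0xF756
clock 7: out=0, reg = 0xFBAB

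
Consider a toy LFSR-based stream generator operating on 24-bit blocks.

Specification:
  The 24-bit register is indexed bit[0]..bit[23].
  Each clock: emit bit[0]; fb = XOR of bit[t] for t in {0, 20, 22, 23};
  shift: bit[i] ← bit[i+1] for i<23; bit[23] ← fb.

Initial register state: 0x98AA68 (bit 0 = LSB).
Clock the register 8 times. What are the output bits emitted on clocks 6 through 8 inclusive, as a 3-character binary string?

110

reg_0 = 0x98AA68
clock 1: out=0, reg = 0x4C5534
clock 2: out=0, reg = 0xA62A9A
clock 3: out=0, reg = 0xD3154D
clock 4: out=1, reg = 0x698AA6
clock 5: out=0, reg = 0xB4C553
clock 6: out=1, reg = 0xDA62A9
clock 7: out=1, reg = 0x6D3154
clock 8: out=0, reg = 0xB698AA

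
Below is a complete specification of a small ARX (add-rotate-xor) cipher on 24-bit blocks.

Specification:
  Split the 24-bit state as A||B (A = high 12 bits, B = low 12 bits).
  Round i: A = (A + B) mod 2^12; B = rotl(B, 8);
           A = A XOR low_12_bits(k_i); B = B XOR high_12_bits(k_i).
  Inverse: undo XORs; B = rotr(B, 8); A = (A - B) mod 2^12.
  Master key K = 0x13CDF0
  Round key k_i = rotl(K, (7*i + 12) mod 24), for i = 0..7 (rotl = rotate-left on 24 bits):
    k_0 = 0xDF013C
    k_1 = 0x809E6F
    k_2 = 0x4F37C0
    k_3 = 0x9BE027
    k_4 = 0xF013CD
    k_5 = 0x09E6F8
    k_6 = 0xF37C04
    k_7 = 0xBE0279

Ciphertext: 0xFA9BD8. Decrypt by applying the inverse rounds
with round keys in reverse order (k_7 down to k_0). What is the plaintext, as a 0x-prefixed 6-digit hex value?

0x866385

s_0 = ciphertext = 0xFA9BD8
s_1 = InvRound(s_0, k_7) = 0xA50380
s_2 = InvRound(s_1, k_6) = 0xAD8B7C
s_3 = InvRound(s_2, k_5) = 0xDF5E2B
s_4 = InvRound(s_3, k_4) = 0xB972A1
s_5 = InvRound(s_4, k_3) = 0x9B51FB
s_6 = InvRound(s_5, k_2) = 0xDF0085
s_7 = InvRound(s_6, k_1) = 0xAD78C8
s_8 = InvRound(s_7, k_0) = 0x866385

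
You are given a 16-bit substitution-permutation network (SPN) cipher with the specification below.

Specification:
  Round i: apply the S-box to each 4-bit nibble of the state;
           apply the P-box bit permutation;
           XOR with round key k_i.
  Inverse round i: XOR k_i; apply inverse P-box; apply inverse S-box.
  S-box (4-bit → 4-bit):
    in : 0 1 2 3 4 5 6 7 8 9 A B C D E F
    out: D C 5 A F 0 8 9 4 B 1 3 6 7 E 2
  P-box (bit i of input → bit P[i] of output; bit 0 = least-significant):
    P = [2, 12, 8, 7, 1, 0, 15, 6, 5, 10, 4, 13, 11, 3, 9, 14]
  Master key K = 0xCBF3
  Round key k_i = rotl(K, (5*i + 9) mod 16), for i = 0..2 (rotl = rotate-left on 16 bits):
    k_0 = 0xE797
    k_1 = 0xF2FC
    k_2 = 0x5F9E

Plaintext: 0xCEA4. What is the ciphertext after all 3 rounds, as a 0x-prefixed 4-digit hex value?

s_0 = plaintext = 0xCEA4
s_1 = Round(s_0, k_0) = 0xD009
s_2 = Round(s_1, k_1) = 0x4802
s_3 = Round(s_2, k_2) = 0x94C0

0x94C0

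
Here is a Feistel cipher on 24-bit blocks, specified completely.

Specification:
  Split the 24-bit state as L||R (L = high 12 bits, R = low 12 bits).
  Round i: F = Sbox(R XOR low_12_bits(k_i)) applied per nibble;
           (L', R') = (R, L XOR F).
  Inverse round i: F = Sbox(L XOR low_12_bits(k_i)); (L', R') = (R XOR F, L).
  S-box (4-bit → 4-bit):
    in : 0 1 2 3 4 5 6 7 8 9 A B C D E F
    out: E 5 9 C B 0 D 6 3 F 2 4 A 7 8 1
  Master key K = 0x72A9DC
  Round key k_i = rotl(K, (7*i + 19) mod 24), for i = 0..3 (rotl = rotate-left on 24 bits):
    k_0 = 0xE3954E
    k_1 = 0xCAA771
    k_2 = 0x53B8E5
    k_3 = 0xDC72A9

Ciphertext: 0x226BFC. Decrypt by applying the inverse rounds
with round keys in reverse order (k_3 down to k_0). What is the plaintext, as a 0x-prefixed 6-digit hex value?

s_0 = ciphertext = 0x226BFC
s_1 = InvRound(s_0, k_3) = 0x5CD226
s_2 = InvRound(s_1, k_2) = 0x5B55CD
s_3 = InvRound(s_2, k_1) = 0xC665B5
s_4 = InvRound(s_3, k_0) = 0xA26C66

0xA26C66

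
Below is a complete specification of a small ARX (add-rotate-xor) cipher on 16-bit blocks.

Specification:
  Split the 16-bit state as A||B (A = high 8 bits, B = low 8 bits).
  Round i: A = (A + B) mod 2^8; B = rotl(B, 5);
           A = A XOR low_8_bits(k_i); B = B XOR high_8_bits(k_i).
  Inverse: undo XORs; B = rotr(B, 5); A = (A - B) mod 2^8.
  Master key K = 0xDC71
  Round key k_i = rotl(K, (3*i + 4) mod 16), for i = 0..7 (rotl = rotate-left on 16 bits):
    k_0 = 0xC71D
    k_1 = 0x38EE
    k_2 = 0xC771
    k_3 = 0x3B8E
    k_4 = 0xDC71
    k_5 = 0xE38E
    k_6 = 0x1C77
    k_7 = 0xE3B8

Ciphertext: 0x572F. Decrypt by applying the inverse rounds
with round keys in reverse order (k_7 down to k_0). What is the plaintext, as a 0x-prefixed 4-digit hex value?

0xE0A2

s_0 = ciphertext = 0x572F
s_1 = InvRound(s_0, k_7) = 0x8966
s_2 = InvRound(s_1, k_6) = 0x2BD3
s_3 = InvRound(s_2, k_5) = 0x2481
s_4 = InvRound(s_3, k_4) = 0x6BEA
s_5 = InvRound(s_4, k_3) = 0x578E
s_6 = InvRound(s_5, k_2) = 0xDC4A
s_7 = InvRound(s_6, k_1) = 0x9F93
s_8 = InvRound(s_7, k_0) = 0xE0A2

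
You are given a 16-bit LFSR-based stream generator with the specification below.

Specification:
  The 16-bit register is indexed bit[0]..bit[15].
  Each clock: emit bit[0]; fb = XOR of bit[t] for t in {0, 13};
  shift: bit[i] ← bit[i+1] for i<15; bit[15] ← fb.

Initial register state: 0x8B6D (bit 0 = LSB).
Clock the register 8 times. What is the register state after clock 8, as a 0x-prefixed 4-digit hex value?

reg_0 = 0x8B6D
clock 1: out=1, reg = 0xC5B6
clock 2: out=0, reg = 0x62DB
clock 3: out=1, reg = 0x316D
clock 4: out=1, reg = 0x18B6
clock 5: out=0, reg = 0x0C5B
clock 6: out=1, reg = 0x862D
clock 7: out=1, reg = 0xC316
clock 8: out=0, reg = 0x618B

0x618B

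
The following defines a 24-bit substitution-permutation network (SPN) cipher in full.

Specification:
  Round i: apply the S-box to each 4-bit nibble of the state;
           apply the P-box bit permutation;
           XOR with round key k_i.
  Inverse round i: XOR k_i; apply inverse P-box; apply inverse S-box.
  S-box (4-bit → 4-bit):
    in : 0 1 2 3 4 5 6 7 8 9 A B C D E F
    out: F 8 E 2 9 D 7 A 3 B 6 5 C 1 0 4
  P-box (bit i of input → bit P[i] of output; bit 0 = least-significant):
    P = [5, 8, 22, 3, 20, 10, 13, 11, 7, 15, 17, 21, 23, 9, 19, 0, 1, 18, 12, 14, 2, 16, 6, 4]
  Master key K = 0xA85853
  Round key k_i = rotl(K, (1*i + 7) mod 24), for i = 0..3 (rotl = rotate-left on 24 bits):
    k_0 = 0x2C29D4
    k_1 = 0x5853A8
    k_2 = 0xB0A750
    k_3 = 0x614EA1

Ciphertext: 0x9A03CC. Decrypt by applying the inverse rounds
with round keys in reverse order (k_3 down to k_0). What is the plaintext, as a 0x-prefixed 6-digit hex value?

s_0 = ciphertext = 0x9A03CC
s_1 = InvRound(s_0, k_3) = 0x615C90
s_2 = InvRound(s_1, k_2) = 0xAC885A
s_3 = InvRound(s_2, k_1) = 0xC08946
s_4 = InvRound(s_3, k_0) = 0x18B9FF

0x18B9FF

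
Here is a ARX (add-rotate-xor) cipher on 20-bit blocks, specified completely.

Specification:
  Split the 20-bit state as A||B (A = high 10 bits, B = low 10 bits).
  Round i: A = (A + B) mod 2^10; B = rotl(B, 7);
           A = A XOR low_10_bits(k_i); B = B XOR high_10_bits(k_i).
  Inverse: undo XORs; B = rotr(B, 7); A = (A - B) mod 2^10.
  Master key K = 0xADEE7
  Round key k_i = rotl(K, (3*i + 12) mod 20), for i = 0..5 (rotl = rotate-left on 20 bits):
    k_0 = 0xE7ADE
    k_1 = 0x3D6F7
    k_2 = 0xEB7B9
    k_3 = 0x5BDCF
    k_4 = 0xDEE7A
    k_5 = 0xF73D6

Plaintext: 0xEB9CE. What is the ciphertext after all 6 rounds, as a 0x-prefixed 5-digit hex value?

s_0 = plaintext = 0xEB9CE
s_1 = Round(s_0, k_0) = 0xE88A7
s_2 = Round(s_1, k_1) = 0xAFB61
s_3 = Round(s_2, k_2) = 0x69B41
s_4 = Round(s_3, k_3) = 0x4A187
s_5 = Round(s_4, k_4) = 0x354CB
s_6 = Round(s_5, k_5) = 0x9DA45

0x9DA45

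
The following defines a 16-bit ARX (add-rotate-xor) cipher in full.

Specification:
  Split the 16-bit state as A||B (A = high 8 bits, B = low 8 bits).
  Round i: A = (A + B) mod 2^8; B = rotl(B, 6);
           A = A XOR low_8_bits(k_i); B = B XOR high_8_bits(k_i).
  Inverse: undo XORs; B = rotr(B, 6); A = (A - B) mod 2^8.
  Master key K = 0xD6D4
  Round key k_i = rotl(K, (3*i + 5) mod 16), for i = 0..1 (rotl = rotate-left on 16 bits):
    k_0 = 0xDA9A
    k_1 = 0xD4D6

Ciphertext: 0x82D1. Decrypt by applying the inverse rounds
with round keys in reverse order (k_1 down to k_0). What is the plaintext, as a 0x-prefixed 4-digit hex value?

0x9F3B

s_0 = ciphertext = 0x82D1
s_1 = InvRound(s_0, k_1) = 0x4014
s_2 = InvRound(s_1, k_0) = 0x9F3B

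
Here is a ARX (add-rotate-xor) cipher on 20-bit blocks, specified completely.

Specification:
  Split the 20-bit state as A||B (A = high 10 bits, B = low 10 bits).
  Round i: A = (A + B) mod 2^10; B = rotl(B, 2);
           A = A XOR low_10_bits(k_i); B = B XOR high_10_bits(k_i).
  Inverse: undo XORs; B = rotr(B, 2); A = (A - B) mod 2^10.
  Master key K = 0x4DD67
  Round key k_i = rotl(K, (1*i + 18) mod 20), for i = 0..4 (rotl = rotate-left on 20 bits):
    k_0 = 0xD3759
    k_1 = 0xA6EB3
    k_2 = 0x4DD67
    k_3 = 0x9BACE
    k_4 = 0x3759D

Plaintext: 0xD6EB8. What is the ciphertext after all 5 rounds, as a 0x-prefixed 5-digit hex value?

s_0 = plaintext = 0xD6EB8
s_1 = Round(s_0, k_0) = 0x529AF
s_2 = Round(s_1, k_1) = 0x12826
s_3 = Round(s_2, k_2) = 0x45DAF
s_4 = Round(s_3, k_3) = 0x020D3
s_5 = Round(s_4, k_4) = 0x51B91

0x51B91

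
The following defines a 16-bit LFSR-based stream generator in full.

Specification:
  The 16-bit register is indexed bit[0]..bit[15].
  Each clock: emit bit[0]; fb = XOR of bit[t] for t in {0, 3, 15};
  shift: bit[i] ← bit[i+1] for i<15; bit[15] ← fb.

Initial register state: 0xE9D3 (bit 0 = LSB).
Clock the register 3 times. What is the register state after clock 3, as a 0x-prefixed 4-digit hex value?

0x1D3A

reg_0 = 0xE9D3
clock 1: out=1, reg = 0x74E9
clock 2: out=1, reg = 0x3A74
clock 3: out=0, reg = 0x1D3A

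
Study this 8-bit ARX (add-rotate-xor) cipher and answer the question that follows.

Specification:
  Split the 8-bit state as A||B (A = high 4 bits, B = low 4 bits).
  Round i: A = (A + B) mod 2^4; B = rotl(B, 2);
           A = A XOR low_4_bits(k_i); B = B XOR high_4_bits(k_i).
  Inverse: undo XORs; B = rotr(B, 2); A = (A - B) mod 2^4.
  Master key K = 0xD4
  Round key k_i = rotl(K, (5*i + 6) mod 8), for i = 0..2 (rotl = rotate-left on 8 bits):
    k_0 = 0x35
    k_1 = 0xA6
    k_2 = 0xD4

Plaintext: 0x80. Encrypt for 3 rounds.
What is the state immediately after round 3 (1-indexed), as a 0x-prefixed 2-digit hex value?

s_0 = plaintext = 0x80
s_1 = Round(s_0, k_0) = 0xD3
s_2 = Round(s_1, k_1) = 0x66
s_3 = Round(s_2, k_2) = 0x84

0x84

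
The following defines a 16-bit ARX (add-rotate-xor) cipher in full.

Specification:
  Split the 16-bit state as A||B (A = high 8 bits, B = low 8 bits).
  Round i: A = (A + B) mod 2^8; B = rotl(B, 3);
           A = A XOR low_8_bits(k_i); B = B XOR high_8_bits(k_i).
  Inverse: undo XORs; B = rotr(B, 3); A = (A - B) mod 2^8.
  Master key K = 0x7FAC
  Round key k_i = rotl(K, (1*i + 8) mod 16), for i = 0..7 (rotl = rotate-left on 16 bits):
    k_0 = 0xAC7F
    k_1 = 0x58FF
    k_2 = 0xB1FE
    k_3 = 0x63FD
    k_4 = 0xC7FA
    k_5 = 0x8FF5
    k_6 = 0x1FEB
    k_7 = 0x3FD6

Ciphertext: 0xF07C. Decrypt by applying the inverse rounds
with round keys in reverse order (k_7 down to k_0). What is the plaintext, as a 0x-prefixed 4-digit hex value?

s_0 = ciphertext = 0xF07C
s_1 = InvRound(s_0, k_7) = 0xBE68
s_2 = InvRound(s_1, k_6) = 0x67EE
s_3 = InvRound(s_2, k_5) = 0x662C
s_4 = InvRound(s_3, k_4) = 0x1F7D
s_5 = InvRound(s_4, k_3) = 0x1FC3
s_6 = InvRound(s_5, k_2) = 0x934E
s_7 = InvRound(s_6, k_1) = 0xAAC2
s_8 = InvRound(s_7, k_0) = 0x08CD

0x08CD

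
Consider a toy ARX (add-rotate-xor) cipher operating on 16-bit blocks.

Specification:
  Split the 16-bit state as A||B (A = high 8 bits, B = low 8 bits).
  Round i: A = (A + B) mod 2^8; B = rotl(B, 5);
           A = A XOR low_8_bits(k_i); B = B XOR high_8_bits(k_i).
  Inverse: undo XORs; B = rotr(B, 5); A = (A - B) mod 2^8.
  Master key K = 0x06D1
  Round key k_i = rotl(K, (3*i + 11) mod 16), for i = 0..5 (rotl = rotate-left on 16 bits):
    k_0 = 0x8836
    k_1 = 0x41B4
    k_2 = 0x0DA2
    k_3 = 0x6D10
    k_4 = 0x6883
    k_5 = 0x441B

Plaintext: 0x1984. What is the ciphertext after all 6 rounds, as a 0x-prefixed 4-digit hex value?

s_0 = plaintext = 0x1984
s_1 = Round(s_0, k_0) = 0xAB18
s_2 = Round(s_1, k_1) = 0x7742
s_3 = Round(s_2, k_2) = 0x1B45
s_4 = Round(s_3, k_3) = 0x70C5
s_5 = Round(s_4, k_4) = 0xB6D0
s_6 = Round(s_5, k_5) = 0x9D5E

0x9D5E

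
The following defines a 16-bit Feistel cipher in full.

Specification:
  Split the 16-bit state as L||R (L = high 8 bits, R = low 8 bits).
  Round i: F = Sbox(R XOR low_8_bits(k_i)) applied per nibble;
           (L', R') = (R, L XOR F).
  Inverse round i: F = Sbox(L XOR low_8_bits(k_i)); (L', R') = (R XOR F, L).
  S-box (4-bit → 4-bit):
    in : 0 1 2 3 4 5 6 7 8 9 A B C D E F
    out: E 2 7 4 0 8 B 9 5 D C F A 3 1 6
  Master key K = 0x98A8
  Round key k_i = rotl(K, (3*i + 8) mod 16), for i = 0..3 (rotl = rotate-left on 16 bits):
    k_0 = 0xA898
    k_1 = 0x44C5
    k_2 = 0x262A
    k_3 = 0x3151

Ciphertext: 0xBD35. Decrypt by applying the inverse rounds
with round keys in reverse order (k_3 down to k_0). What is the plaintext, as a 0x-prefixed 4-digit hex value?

0xE8F1

s_0 = ciphertext = 0xBD35
s_1 = InvRound(s_0, k_3) = 0x2FBD
s_2 = InvRound(s_1, k_2) = 0x552F
s_3 = InvRound(s_2, k_1) = 0xF155
s_4 = InvRound(s_3, k_0) = 0xE8F1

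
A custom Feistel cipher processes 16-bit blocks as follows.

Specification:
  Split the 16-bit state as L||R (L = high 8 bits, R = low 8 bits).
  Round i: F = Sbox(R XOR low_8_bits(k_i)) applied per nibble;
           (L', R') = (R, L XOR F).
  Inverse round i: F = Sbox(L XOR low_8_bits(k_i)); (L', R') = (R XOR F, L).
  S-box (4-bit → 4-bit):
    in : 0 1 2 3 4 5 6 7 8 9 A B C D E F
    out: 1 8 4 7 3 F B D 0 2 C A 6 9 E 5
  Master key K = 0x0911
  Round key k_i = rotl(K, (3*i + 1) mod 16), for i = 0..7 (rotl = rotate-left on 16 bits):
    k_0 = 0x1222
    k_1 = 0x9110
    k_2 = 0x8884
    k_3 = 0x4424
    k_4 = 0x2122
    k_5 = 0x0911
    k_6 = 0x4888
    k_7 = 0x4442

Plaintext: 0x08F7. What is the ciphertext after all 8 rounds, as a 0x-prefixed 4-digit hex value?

0xBDF7

s_0 = plaintext = 0x08F7
s_1 = Round(s_0, k_0) = 0xF797
s_2 = Round(s_1, k_1) = 0x97FA
s_3 = Round(s_2, k_2) = 0xFA49
s_4 = Round(s_3, k_3) = 0x4943
s_5 = Round(s_4, k_4) = 0x43F1
s_6 = Round(s_5, k_5) = 0xF1A2
s_7 = Round(s_6, k_6) = 0xA2BD
s_8 = Round(s_7, k_7) = 0xBDF7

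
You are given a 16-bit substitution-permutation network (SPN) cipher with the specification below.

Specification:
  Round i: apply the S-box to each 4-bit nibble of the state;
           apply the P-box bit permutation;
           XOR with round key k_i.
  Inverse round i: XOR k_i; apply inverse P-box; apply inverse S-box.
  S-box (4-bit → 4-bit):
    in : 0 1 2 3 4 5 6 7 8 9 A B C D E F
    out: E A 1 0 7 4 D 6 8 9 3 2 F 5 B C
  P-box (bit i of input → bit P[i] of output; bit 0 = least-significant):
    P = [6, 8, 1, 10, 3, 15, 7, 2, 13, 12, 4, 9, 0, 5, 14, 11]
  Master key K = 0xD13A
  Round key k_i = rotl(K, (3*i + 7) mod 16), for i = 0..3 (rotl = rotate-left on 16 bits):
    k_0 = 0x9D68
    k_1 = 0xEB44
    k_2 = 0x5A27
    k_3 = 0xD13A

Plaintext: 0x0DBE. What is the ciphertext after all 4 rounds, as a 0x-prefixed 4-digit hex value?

s_0 = plaintext = 0x0DBE
s_1 = Round(s_0, k_0) = 0x7018
s_2 = Round(s_1, k_1) = 0x3D70
s_3 = Round(s_2, k_2) = 0xFFB5
s_4 = Round(s_3, k_3) = 0x1B28

0x1B28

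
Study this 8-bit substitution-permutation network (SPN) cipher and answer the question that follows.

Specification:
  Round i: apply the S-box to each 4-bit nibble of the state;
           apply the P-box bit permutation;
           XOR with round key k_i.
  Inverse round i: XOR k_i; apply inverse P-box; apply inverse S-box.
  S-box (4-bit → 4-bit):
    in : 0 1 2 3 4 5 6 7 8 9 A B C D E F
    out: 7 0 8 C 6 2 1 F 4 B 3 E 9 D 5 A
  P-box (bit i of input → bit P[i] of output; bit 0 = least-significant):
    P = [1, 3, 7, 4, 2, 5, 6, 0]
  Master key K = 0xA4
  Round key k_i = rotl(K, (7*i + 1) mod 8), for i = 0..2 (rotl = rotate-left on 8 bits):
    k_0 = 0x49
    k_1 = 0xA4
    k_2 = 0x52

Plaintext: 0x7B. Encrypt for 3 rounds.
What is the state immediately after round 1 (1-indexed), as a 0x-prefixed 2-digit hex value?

s_0 = plaintext = 0x7B
s_1 = Round(s_0, k_0) = 0xB4
s_2 = Round(s_1, k_1) = 0x4D
s_3 = Round(s_2, k_2) = 0xA0

0xB4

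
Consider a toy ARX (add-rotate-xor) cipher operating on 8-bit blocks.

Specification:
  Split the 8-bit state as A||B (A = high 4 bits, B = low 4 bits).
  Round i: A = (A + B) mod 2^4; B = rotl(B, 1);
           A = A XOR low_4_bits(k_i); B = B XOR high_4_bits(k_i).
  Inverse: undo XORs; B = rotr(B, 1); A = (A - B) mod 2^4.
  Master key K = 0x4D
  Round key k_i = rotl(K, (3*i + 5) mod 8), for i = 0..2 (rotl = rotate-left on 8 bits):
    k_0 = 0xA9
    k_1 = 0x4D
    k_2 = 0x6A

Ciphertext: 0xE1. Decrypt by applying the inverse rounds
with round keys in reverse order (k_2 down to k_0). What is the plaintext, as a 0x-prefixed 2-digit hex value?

s_0 = ciphertext = 0xE1
s_1 = InvRound(s_0, k_2) = 0x9B
s_2 = InvRound(s_1, k_1) = 0x5F
s_3 = InvRound(s_2, k_0) = 0x2A

0x2A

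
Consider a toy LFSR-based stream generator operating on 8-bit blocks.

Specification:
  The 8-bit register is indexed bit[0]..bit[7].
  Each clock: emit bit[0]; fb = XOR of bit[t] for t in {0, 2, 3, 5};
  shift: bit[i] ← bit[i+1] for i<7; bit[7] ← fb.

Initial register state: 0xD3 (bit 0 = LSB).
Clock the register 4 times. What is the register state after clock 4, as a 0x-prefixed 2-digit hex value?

0x3D

reg_0 = 0xD3
clock 1: out=1, reg = 0xE9
clock 2: out=1, reg = 0xF4
clock 3: out=0, reg = 0x7A
clock 4: out=0, reg = 0x3D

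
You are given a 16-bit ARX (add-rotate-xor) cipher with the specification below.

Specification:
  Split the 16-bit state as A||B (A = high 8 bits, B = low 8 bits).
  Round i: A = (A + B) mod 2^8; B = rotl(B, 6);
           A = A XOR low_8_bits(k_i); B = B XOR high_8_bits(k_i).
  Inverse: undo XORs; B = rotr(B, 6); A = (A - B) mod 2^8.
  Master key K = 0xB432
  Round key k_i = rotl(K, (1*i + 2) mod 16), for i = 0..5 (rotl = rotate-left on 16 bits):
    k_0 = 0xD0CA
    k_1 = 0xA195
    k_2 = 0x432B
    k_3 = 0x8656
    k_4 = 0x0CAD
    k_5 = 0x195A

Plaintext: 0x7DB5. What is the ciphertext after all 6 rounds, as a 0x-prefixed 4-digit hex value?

0x88B1

s_0 = plaintext = 0x7DB5
s_1 = Round(s_0, k_0) = 0xF8BD
s_2 = Round(s_1, k_1) = 0x20CE
s_3 = Round(s_2, k_2) = 0xC5F0
s_4 = Round(s_3, k_3) = 0xE3BA
s_5 = Round(s_4, k_4) = 0x30A2
s_6 = Round(s_5, k_5) = 0x88B1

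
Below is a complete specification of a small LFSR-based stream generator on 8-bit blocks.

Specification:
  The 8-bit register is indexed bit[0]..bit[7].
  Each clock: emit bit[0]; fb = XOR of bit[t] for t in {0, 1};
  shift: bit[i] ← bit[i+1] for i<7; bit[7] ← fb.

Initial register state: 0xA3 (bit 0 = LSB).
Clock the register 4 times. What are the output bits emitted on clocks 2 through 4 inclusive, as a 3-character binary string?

reg_0 = 0xA3
clock 1: out=1, reg = 0x51
clock 2: out=1, reg = 0xA8
clock 3: out=0, reg = 0x54
clock 4: out=0, reg = 0x2A

100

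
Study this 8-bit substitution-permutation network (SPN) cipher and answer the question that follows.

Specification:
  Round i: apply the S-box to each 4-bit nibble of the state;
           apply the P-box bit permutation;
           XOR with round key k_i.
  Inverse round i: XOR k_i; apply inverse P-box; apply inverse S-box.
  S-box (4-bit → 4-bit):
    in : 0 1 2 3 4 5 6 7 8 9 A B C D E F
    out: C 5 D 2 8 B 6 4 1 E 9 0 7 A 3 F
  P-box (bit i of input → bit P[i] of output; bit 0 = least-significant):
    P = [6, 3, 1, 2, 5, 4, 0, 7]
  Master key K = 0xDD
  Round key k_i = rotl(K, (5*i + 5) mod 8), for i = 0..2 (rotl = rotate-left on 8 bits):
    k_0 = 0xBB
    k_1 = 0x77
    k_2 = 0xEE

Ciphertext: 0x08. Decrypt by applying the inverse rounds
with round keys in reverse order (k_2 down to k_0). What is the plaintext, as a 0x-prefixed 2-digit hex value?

s_0 = ciphertext = 0x08
s_1 = InvRound(s_0, k_2) = 0xA2
s_2 = InvRound(s_1, k_1) = 0x9A
s_3 = InvRound(s_2, k_0) = 0x1B

0x1B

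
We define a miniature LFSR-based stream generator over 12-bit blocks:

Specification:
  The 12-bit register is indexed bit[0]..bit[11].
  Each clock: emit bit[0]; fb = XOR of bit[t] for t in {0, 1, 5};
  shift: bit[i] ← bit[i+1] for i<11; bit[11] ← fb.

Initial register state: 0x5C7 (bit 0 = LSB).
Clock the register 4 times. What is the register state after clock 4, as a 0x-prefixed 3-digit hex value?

reg_0 = 0x5C7
clock 1: out=1, reg = 0x2E3
clock 2: out=1, reg = 0x971
clock 3: out=1, reg = 0x4B8
clock 4: out=0, reg = 0xA5C

0xA5C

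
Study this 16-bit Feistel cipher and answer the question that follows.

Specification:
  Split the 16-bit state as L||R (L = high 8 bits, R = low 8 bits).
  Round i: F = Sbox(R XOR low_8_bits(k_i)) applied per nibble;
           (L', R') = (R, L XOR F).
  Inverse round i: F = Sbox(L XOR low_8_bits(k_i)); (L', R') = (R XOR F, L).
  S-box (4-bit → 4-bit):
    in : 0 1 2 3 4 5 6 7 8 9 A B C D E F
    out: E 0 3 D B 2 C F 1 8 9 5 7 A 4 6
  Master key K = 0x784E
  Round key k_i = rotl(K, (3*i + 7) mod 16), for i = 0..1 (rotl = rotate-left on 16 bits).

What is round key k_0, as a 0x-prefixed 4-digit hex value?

K = 0x784E
k_0 = rotl(K, (3*0+7) mod 16) = rotl(K, 7) = 0x273C

0x273C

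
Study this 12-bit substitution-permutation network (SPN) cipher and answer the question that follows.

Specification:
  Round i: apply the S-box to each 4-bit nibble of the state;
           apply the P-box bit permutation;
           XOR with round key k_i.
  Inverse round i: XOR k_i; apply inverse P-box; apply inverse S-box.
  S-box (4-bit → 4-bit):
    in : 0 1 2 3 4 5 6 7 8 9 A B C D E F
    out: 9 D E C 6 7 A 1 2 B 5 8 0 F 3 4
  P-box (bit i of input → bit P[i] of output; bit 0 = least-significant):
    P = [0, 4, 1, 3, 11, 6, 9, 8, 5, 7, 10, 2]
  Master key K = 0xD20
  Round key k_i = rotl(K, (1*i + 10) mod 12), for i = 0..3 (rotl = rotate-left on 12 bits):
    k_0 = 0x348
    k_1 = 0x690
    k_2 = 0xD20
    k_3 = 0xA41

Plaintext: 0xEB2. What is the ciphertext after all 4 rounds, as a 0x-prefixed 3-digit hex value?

s_0 = plaintext = 0xEB2
s_1 = Round(s_0, k_0) = 0x2F2
s_2 = Round(s_1, k_1) = 0x00E
s_3 = Round(s_2, k_2) = 0x415
s_4 = Round(s_3, k_3) = 0x5D2

0x5D2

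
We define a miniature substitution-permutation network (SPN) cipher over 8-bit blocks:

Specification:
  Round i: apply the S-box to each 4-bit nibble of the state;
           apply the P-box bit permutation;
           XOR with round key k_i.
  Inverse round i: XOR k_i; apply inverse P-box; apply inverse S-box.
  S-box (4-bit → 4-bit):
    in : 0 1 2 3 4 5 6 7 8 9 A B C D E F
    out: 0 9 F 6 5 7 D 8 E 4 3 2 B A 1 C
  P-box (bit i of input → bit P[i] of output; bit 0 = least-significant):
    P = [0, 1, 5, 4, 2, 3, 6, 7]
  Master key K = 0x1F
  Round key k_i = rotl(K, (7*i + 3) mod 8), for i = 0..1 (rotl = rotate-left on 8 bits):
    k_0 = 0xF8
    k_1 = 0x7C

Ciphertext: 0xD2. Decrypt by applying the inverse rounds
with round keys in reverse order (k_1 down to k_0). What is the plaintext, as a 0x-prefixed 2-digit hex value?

s_0 = ciphertext = 0xD2
s_1 = InvRound(s_0, k_1) = 0xC3
s_2 = InvRound(s_1, k_0) = 0xB2

0xB2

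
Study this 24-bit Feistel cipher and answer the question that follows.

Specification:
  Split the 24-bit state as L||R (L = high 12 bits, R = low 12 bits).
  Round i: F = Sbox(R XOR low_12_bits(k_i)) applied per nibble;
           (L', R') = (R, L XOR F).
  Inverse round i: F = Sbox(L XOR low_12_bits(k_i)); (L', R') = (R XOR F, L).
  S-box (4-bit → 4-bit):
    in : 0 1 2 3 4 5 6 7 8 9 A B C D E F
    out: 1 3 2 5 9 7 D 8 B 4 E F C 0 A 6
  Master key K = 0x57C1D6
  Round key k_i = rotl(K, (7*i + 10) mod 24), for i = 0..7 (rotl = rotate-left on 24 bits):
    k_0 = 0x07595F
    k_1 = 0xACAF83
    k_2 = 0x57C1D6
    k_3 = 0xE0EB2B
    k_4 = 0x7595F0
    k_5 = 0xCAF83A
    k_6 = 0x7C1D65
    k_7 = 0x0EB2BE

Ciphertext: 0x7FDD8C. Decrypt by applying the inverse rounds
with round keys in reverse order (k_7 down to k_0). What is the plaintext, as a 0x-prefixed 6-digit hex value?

s_0 = ciphertext = 0x7FDD8C
s_1 = InvRound(s_0, k_7) = 0xA197FD
s_2 = InvRound(s_1, k_6) = 0xF71A19
s_3 = InvRound(s_2, k_5) = 0x286F71
s_4 = InvRound(s_3, k_4) = 0x7FC286
s_5 = InvRound(s_4, k_3) = 0xE8E7FC
s_6 = InvRound(s_5, k_2) = 0x187E8E
s_7 = InvRound(s_6, k_1) = 0x497187
s_8 = InvRound(s_7, k_0) = 0x14C497

0x14C497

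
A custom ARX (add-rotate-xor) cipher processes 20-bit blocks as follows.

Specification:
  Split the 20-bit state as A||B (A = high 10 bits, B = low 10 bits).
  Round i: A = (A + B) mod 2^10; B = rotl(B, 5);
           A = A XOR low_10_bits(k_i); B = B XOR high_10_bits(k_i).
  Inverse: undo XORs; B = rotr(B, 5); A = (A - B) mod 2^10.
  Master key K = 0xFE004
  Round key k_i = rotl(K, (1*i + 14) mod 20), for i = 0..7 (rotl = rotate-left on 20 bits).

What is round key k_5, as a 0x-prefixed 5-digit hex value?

0x7F002

K = 0xFE004
k_0 = rotl(K, (1*0+14) mod 20) = rotl(K, 14) = 0x13F80
k_1 = rotl(K, (1*1+14) mod 20) = rotl(K, 15) = 0x27F00
k_2 = rotl(K, (1*2+14) mod 20) = rotl(K, 16) = 0x4FE00
k_3 = rotl(K, (1*3+14) mod 20) = rotl(K, 17) = 0x9FC00
k_4 = rotl(K, (1*4+14) mod 20) = rotl(K, 18) = 0x3F801
k_5 = rotl(K, (1*5+14) mod 20) = rotl(K, 19) = 0x7F002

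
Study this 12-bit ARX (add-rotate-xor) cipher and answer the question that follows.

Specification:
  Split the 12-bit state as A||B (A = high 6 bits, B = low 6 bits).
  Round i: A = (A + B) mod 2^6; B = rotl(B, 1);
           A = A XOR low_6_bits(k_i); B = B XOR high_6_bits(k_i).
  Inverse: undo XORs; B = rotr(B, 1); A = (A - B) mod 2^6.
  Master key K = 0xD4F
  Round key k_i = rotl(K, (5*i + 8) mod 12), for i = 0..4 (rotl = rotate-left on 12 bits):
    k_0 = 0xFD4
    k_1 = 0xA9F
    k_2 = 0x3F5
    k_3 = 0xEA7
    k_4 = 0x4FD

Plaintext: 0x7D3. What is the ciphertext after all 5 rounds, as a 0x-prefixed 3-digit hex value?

0x359

s_0 = plaintext = 0x7D3
s_1 = Round(s_0, k_0) = 0x999
s_2 = Round(s_1, k_1) = 0x818
s_3 = Round(s_2, k_2) = 0x37F
s_4 = Round(s_3, k_3) = 0xAC5
s_5 = Round(s_4, k_4) = 0x359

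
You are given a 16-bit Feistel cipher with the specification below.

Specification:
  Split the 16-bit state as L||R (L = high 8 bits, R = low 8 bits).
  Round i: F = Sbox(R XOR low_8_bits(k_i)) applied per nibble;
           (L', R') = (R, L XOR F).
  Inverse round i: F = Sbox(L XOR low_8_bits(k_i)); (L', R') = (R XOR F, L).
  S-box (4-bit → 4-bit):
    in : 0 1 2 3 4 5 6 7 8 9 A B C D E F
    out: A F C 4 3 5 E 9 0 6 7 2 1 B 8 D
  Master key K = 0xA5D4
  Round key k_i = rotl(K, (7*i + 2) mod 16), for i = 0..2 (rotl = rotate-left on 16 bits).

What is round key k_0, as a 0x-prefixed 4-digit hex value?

0x9752

K = 0xA5D4
k_0 = rotl(K, (7*0+2) mod 16) = rotl(K, 2) = 0x9752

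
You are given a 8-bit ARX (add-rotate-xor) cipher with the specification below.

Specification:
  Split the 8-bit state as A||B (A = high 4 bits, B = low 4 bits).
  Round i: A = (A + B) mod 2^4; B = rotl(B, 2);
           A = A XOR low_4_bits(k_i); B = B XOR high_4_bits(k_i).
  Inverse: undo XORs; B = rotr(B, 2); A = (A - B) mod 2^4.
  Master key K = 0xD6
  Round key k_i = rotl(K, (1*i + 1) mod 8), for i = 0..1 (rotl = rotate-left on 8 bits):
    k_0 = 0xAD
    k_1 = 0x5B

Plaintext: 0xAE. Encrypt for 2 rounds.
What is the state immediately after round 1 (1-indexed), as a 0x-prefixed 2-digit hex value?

s_0 = plaintext = 0xAE
s_1 = Round(s_0, k_0) = 0x51
s_2 = Round(s_1, k_1) = 0xD1

0x51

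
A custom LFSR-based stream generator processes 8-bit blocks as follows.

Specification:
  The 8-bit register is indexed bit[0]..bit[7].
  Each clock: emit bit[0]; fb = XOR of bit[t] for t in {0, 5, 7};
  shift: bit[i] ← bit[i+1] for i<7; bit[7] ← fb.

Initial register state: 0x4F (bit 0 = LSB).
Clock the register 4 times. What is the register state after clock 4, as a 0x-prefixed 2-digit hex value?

reg_0 = 0x4F
clock 1: out=1, reg = 0xA7
clock 2: out=1, reg = 0xD3
clock 3: out=1, reg = 0x69
clock 4: out=1, reg = 0x34

0x34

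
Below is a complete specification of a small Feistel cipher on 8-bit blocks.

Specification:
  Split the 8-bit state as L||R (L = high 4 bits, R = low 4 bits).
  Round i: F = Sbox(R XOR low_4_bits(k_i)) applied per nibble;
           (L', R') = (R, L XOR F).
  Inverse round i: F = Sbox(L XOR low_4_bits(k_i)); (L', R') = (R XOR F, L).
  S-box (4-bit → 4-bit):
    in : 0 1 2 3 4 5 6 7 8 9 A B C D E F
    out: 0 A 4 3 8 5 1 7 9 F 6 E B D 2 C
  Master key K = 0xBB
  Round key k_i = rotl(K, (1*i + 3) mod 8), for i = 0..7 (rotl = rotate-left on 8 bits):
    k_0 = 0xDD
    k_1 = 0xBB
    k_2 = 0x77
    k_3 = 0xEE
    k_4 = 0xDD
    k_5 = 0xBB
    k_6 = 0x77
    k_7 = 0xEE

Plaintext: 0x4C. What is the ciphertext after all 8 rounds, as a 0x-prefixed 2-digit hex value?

0x16

s_0 = plaintext = 0x4C
s_1 = Round(s_0, k_0) = 0xCE
s_2 = Round(s_1, k_1) = 0xE9
s_3 = Round(s_2, k_2) = 0x9C
s_4 = Round(s_3, k_3) = 0xCD
s_5 = Round(s_4, k_4) = 0xDC
s_6 = Round(s_5, k_5) = 0xCA
s_7 = Round(s_6, k_6) = 0xA1
s_8 = Round(s_7, k_7) = 0x16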